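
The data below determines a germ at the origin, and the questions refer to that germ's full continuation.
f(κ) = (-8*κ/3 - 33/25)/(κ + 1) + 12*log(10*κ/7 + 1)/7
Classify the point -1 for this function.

The denominator factor κ + 1 vanishes at -1 and appears to the power 1; the numerator there equals 101/75, nonzero, and no other factor vanishes.
The branch terms are analytic at this point.
Hence a pole whose order is the multiplicity, 1.

The point is a pole of order 1.


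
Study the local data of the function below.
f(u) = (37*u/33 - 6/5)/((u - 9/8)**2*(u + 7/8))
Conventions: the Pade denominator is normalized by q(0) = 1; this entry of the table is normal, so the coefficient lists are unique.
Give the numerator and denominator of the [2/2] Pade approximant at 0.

The Pade approximant has numerator coefficients [-1024/945, -1474048/235852155, -11792384/2594373705]; denominator coefficients [1, 177728/582351, -15030656/15723477].

Taylor coefficients needed (expand at 0): a_0 = -1024/945, a_1 = 42496/130977, a_2 = -47009792/41257755, a_3 = 1710030848/2599238565, a_4 = -211239305216/163752029595.
Write the denominator as Q(u) = 1 + q1*u + q2*u^2. Requiring Q*f - P = O(u^5) with deg P <= 2 kills the coefficients of u^3..u^4 in Q*f:
  u^3: a_3 + q1*a_2 + q2*a_1 = 0, i.e. 1710030848/2599238565 + (-47009792/41257755)*q1 + (42496/130977)*q2 = 0.
  u^4: a_4 + q1*a_3 + q2*a_2 = 0, i.e. -211239305216/163752029595 + (1710030848/2599238565)*q1 + (-47009792/41257755)*q2 = 0.
Solving this linear system: q1 = 177728/582351, q2 = -15030656/15723477.
The numerator is Q*f truncated at degree 2: P0 = a_0 = -1024/945; P1 = a_1 + q1*a_0 = -1474048/235852155; P2 = a_2 + q1*a_1 + q2*a_0 = -11792384/2594373705.


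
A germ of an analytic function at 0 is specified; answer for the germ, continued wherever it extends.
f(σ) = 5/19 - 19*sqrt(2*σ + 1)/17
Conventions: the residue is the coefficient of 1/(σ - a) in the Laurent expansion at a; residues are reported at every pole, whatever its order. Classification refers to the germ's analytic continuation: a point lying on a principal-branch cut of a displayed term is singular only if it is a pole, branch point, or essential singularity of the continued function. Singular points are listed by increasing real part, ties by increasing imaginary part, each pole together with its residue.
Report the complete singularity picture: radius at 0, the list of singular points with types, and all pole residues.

Radius of convergence at 0: 1/2.
At -1/2: an algebraic (square-root) branch point.

Branch term (-19/17)*sqrt(1 - σ/(-1/2)): its argument vanishes at σ = -1/2, a square-root branch point, modulus 1/2.
The radius of convergence is the smallest modulus among the singular points: 1/2.


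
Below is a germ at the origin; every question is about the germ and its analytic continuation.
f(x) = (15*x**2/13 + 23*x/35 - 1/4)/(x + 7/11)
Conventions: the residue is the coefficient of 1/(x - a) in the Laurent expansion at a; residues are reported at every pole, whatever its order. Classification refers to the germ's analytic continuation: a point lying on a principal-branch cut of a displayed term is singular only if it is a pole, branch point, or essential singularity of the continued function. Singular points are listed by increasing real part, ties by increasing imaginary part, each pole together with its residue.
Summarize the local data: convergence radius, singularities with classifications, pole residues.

Denominator factor (x + 7/11): pole of order 1 at -7/11, modulus 7/11.
The radius of convergence is the smallest modulus among the singular points: 7/11.
At the order-1 pole -7/11 set g(x) = (x - (-7/11))*f(x) = 15*x**2/13 + 23*x/35 - 1/4.
Simple pole: residue = g(a) at a = -7/11, which is -6321/31460.

Radius of convergence at 0: 7/11.
At -7/11: a pole of order 1; residue -6321/31460.


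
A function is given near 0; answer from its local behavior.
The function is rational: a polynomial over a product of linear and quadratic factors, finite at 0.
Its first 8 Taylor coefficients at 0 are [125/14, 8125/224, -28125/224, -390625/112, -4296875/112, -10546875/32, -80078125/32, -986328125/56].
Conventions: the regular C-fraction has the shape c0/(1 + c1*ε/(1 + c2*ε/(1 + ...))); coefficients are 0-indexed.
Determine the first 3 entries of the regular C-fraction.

Taylor coefficients (read off): a_0 = 125/14, a_1 = 8125/224, a_2 = -28125/224.
c0 = a_0 = 125/14. Peel one level at a time: if S = 1 + c*ε/S' with S'(0) = 1, then c is the ε-coefficient of S and S' = c*ε/(S - 1).
S_1 = c0/f = 1 + (-65/16)*ε + (7825/256)*ε^2 + ...; c1 = -65/16.
S_2 = c1*ε/(S_1 - 1) = 1 + (1565/208)*ε + ...; c2 = 1565/208.

The regular C-fraction coefficients are [125/14, -65/16, 1565/208].


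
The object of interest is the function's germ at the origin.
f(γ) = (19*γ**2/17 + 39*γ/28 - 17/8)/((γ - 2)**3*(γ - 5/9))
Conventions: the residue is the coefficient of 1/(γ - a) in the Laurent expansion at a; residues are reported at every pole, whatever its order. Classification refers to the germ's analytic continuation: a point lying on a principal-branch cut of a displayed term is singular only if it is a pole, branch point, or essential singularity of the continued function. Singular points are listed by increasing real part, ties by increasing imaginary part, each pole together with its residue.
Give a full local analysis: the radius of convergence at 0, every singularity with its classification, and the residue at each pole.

Denominator factor (γ - 5/9): pole of order 1 at 5/9, modulus 5/9.
Denominator factor (γ - 2)^3: pole of order 3 at 2, modulus 2.
The radius of convergence is the smallest modulus among the singular points: 5/9.
At the order-1 pole 5/9 set g(γ) = (γ - (5/9))*f(γ) = (19*γ**2/17 + 39*γ/28 - 17/8)/(γ - 2)**3.
Simple pole: residue = g(a) at a = 5/9, which is 698337/2091544.
At the order-3 pole 2 set g(γ) = (γ - (2))^3*f(γ) = (19*γ**2/17 + 39*γ/28 - 17/8)/(γ - 5/9).
Order-3 pole: residue = g''(a)/2; g''(2) = -698337/1045772, so the residue is -698337/2091544.
List the singular points by increasing real part (a conjugate pair: the negative imaginary part first).

Radius of convergence at 0: 5/9.
At 5/9: a pole of order 1; residue 698337/2091544.
At 2: a pole of order 3; residue -698337/2091544.


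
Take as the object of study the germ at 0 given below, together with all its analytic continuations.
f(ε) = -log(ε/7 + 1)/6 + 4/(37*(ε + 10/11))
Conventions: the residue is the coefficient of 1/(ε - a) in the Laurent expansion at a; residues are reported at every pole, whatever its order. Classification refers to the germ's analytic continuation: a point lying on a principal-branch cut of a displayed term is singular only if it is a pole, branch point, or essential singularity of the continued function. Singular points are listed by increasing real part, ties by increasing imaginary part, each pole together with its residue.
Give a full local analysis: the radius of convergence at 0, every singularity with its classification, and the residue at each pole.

Radius of convergence at 0: 10/11.
At -7: a logarithmic branch point.
At -10/11: a pole of order 1; residue 4/37.

Denominator factor (ε + 10/11): pole of order 1 at -10/11, modulus 10/11.
Branch term (-1/6)*log(1 - ε/(-7)): its argument vanishes at ε = -7, a logarithmic branch point, modulus 7.
The radius of convergence is the smallest modulus among the singular points: 10/11.
The branch term is analytic at -10/11 and contributes nothing to the residue; only the rational part matters.
At the order-1 pole -10/11 set g(ε) = (ε - (-10/11))*(rational part) = 4/37.
Simple pole: residue = g(a) at a = -10/11, which is 4/37.
List the singular points by increasing real part (a conjugate pair: the negative imaginary part first).


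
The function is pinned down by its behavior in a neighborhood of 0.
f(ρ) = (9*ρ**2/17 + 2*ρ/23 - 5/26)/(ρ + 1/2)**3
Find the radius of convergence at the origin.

The radius of convergence is 1/2.

Denominator factor (ρ + 1/2)^3: pole of order 3 at -1/2, modulus 1/2.
The radius of convergence is the smallest modulus among the singular points: 1/2.


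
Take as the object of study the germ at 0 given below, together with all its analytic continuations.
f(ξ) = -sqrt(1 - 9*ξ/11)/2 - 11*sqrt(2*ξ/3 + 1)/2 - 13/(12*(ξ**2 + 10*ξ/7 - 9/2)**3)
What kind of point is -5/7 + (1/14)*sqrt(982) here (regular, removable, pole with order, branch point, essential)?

The denominator factor ξ**2 + 10*ξ/7 - 9/2 vanishes at -5/7 + (1/14)*sqrt(982) and appears to the power 3; the numerator there equals -13/12, nonzero, and no other factor vanishes.
The branch terms are analytic at this point.
Hence a pole whose order is the multiplicity, 3.

The point is a pole of order 3.


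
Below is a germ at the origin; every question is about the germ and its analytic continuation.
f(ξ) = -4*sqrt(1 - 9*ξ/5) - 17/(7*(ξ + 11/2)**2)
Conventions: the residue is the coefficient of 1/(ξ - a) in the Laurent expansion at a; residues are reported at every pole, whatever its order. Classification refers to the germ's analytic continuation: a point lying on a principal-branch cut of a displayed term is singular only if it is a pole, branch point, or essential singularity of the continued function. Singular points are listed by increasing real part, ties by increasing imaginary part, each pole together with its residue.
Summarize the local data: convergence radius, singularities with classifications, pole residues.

Denominator factor (ξ + 11/2)^2: pole of order 2 at -11/2, modulus 11/2.
Branch term (-4)*sqrt(1 - ξ/(5/9)): its argument vanishes at ξ = 5/9, a square-root branch point, modulus 5/9.
The radius of convergence is the smallest modulus among the singular points: 5/9.
The branch term is analytic at -11/2 and contributes nothing to the residue; only the rational part matters.
At the order-2 pole -11/2 set g(ξ) = (ξ - (-11/2))^2*(rational part) = -17/7.
Order-2 pole: residue = g'(a); g'(-11/2) = 0, so the residue is 0.
List the singular points by increasing real part (a conjugate pair: the negative imaginary part first).

Radius of convergence at 0: 5/9.
At -11/2: a pole of order 2; residue 0.
At 5/9: an algebraic (square-root) branch point.


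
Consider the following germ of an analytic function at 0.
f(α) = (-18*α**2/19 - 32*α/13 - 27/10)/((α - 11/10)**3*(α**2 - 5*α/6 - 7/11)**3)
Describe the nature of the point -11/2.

The point is a regular point.

Denominator factors: α - 11/10 = -33/5 at α = -11/2; α**2 - 5*α/6 - 7/11 = 2257/66 at α = -11/2 — none vanishes.
So the germ continues analytically to -11/2.


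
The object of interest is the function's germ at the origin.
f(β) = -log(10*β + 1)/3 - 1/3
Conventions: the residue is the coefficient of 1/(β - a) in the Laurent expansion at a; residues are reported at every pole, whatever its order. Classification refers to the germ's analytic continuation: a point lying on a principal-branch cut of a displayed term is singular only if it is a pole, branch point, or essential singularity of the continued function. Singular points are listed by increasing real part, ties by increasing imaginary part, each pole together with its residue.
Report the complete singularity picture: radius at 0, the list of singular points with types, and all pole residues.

Radius of convergence at 0: 1/10.
At -1/10: a logarithmic branch point.

Branch term (-1/3)*log(1 - β/(-1/10)): its argument vanishes at β = -1/10, a logarithmic branch point, modulus 1/10.
The radius of convergence is the smallest modulus among the singular points: 1/10.


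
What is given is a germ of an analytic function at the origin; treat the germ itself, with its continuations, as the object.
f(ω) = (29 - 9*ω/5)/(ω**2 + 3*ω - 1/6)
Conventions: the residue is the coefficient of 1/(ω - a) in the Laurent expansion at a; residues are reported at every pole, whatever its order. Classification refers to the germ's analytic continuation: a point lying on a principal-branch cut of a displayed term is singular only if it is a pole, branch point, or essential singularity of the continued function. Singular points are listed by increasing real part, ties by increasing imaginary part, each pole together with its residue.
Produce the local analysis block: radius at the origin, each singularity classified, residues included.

Radius of convergence at 0: -3/2 + (1/6)*sqrt(87).
At -3/2 - (1/6)*sqrt(87): a pole of order 1; residue -9/10 - (317/290)*sqrt(87).
At -3/2 + (1/6)*sqrt(87): a pole of order 1; residue -9/10 + (317/290)*sqrt(87).

Denominator factor (ω**2 + 3*ω - 1/6): discriminant 29/3, real irrational roots -3/2 + (1/6)*sqrt(87) and -3/2 - (1/6)*sqrt(87); poles of order 1, moduli -3/2 + (1/6)*sqrt(87) and 3/2 + (1/6)*sqrt(87).
The radius of convergence is the smallest modulus among the singular points: -3/2 + (1/6)*sqrt(87).
The factor ω**2 + 3*ω - 1/6 splits as (ω - a)(ω - a') with a = -3/2 - (1/6)*sqrt(87), a' = -3/2 + (1/6)*sqrt(87). At the order-1 pole a set g(ω) = (ω - a)*f(ω) = [29 - 9*ω/5] / (ω - a').
Simple pole: residue = g(a) at a = -3/2 - (1/6)*sqrt(87), which is -9/10 - (317/290)*sqrt(87).
The factor ω**2 + 3*ω - 1/6 splits as (ω - a)(ω - a') with a = -3/2 + (1/6)*sqrt(87), a' = -3/2 - (1/6)*sqrt(87). At the order-1 pole a set g(ω) = (ω - a)*f(ω) = [29 - 9*ω/5] / (ω - a').
Simple pole: residue = g(a) at a = -3/2 + (1/6)*sqrt(87), which is -9/10 + (317/290)*sqrt(87).
List the singular points by increasing real part (a conjugate pair: the negative imaginary part first).


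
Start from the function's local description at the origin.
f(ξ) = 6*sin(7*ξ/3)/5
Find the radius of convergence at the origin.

The factor sin(7*ξ/3) is entire and contributes no finite singular point.
The polynomial part has no poles.
No finite singular points: the Taylor series at 0 converges everywhere.

The radius of convergence is infinite.


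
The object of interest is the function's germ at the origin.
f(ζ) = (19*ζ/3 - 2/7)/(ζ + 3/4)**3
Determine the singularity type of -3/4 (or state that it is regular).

The point is a pole of order 3.

The denominator factor ζ + 3/4 vanishes at -3/4 and appears to the power 3; the numerator there equals -141/28, nonzero, and no other factor vanishes.
Hence a pole whose order is the multiplicity, 3.


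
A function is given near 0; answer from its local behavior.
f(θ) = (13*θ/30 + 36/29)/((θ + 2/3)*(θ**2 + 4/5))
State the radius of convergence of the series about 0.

Denominator factor (θ**2 + 4/5): discriminant -16/5, complex-conjugate roots ((2/5)*sqrt(5))*i and -((2/5)*sqrt(5))*i; poles of order 1, moduli (2/5)*sqrt(5) and (2/5)*sqrt(5).
Denominator factor (θ + 2/3): pole of order 1 at -2/3, modulus 2/3.
The radius of convergence is the smallest modulus among the singular points: 2/3.

The radius of convergence is 2/3.


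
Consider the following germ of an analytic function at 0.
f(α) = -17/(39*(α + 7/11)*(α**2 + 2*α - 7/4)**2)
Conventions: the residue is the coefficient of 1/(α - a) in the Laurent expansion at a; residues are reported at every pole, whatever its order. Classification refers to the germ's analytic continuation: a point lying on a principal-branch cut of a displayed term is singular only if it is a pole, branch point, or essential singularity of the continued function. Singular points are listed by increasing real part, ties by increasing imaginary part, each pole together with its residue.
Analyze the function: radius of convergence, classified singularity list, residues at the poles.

Radius of convergence at 0: 7/11.
At -1 - (1/2)*sqrt(11): a pole of order 2; residue 1991176/62606271 - (2137376/688668981)*sqrt(11).
At -7/11: a pole of order 1; residue -3982352/62606271.
At -1 + (1/2)*sqrt(11): a pole of order 2; residue 1991176/62606271 + (2137376/688668981)*sqrt(11).


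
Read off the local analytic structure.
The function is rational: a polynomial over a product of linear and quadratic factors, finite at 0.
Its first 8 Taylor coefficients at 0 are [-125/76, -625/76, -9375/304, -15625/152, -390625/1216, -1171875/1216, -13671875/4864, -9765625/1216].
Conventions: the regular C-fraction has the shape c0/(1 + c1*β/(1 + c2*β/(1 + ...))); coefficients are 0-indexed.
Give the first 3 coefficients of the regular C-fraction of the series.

Taylor coefficients (read off): a_0 = -125/76, a_1 = -625/76, a_2 = -9375/304.
c0 = a_0 = -125/76. Peel one level at a time: if S = 1 + c*β/S' with S'(0) = 1, then c is the β-coefficient of S and S' = c*β/(S - 1).
S_1 = c0/f = 1 + (-5)*β + (25/4)*β^2 + ...; c1 = -5.
S_2 = c1*β/(S_1 - 1) = 1 + (5/4)*β + ...; c2 = 5/4.

The regular C-fraction coefficients are [-125/76, -5, 5/4].


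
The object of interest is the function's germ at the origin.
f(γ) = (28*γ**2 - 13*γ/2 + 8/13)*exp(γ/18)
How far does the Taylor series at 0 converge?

The radius of convergence is infinite.

The factor exp(γ/18) is entire and contributes no finite singular point.
The polynomial part has no poles.
No finite singular points: the Taylor series at 0 converges everywhere.


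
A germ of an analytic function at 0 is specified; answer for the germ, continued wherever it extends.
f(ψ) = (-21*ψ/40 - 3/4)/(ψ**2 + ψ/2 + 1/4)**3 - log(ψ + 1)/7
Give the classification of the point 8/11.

The point is a regular point.

Denominator factors: ψ**2 + ψ/2 + 1/4 = 553/484 at ψ = 8/11 — none vanishes.
Branch term log(1 - ψ/(-1)): argument at 8/11 is 19/11, nonzero, so 8/11 is not its branch point (a point on a principal cut is still regular for the continued germ).
So the germ continues analytically to 8/11.


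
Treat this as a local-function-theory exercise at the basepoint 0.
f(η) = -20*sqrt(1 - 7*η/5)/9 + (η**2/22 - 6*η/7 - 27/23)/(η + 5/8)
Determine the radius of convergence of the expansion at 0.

The radius of convergence is 5/8.

Denominator factor (η + 5/8): pole of order 1 at -5/8, modulus 5/8.
Branch term (-20/9)*sqrt(1 - η/(5/7)): its argument vanishes at η = 5/7, a square-root branch point, modulus 5/7.
The radius of convergence is the smallest modulus among the singular points: 5/8.


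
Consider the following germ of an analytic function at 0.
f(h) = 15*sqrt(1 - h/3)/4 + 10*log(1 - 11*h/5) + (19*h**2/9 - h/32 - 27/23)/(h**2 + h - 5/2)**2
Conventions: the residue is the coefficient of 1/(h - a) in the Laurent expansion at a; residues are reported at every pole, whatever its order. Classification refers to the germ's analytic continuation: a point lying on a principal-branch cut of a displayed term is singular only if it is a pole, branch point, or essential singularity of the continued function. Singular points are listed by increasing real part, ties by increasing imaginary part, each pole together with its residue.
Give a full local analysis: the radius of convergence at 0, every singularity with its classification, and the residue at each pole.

Radius of convergence at 0: 5/11.
At -1/2 - (1/2)*sqrt(11): a pole of order 2; residue -(85265/801504)*sqrt(11).
At 5/11: a logarithmic branch point.
At -1/2 + (1/2)*sqrt(11): a pole of order 2; residue (85265/801504)*sqrt(11).
At 3: an algebraic (square-root) branch point.


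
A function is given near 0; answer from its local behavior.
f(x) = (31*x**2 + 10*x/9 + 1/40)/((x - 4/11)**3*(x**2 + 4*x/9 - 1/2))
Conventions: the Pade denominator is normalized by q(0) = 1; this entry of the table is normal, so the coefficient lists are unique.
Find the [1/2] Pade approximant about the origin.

Taylor coefficients needed (expand at 0): a_0 = 1331/1280, a_1 = 855833/15360, a_2 = 489223691/276480, a_3 = 29133600155/1990656.
Write the denominator as Q(x) = 1 + q1*x + q2*x^2. Requiring Q*f - P = O(x^4) with deg P <= 1 kills the coefficients of x^2..x^3 in Q*f:
  x^2: a_2 + q1*a_1 + q2*a_0 = 0, i.e. 489223691/276480 + (855833/15360)*q1 + (1331/1280)*q2 = 0.
  x^3: a_3 + q1*a_2 + q2*a_1 = 0, i.e. 29133600155/1990656 + (489223691/276480)*q1 + (855833/15360)*q2 = 0.
Solving this linear system: q1 = -299791322/4547025, q2 = 22203403763/12125400.
The numerator is Q*f truncated at degree 1: P0 = a_0 = 1331/1280; P1 = a_1 + q1*a_0 = -298924316053/23280768000.

The Pade approximant has numerator coefficients [1331/1280, -298924316053/23280768000]; denominator coefficients [1, -299791322/4547025, 22203403763/12125400].


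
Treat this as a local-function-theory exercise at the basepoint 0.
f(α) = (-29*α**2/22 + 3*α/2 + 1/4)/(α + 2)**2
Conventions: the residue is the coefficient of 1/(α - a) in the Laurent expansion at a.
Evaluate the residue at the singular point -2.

The residue is 149/22.

At the order-2 pole -2 set g(α) = (α - (-2))^2*f(α) = -29*α**2/22 + 3*α/2 + 1/4.
Order-2 pole: residue = g'(a); g'(-2) = 149/22, so the residue is 149/22.


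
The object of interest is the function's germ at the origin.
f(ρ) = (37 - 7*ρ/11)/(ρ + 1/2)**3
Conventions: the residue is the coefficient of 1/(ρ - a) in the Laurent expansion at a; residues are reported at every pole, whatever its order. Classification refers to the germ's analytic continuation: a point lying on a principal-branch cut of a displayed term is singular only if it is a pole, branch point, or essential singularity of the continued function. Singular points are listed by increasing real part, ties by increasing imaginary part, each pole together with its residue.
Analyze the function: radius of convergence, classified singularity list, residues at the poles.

Denominator factor (ρ + 1/2)^3: pole of order 3 at -1/2, modulus 1/2.
The radius of convergence is the smallest modulus among the singular points: 1/2.
At the order-3 pole -1/2 set g(ρ) = (ρ - (-1/2))^3*f(ρ) = 37 - 7*ρ/11.
Order-3 pole: residue = g''(a)/2; g''(-1/2) = 0, so the residue is 0.

Radius of convergence at 0: 1/2.
At -1/2: a pole of order 3; residue 0.


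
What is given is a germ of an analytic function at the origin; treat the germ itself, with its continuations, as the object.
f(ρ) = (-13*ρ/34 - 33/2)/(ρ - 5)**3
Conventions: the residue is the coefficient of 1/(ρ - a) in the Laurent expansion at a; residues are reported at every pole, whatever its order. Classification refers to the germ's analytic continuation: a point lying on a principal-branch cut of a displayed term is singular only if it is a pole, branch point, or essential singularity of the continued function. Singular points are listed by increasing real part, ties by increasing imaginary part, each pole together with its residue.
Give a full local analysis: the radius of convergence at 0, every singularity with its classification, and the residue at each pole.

Denominator factor (ρ - 5)^3: pole of order 3 at 5, modulus 5.
The radius of convergence is the smallest modulus among the singular points: 5.
At the order-3 pole 5 set g(ρ) = (ρ - (5))^3*f(ρ) = -13*ρ/34 - 33/2.
Order-3 pole: residue = g''(a)/2; g''(5) = 0, so the residue is 0.

Radius of convergence at 0: 5.
At 5: a pole of order 3; residue 0.


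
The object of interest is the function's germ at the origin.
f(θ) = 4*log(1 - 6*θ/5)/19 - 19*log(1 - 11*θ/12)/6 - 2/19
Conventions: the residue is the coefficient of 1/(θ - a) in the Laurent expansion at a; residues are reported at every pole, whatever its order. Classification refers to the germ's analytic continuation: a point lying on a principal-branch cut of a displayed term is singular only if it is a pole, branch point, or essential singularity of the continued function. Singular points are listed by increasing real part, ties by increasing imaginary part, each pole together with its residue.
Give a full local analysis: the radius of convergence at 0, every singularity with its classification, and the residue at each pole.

Branch term (4/19)*log(1 - θ/(5/6)): its argument vanishes at θ = 5/6, a logarithmic branch point, modulus 5/6.
Branch term (-19/6)*log(1 - θ/(12/11)): its argument vanishes at θ = 12/11, a logarithmic branch point, modulus 12/11.
The radius of convergence is the smallest modulus among the singular points: 5/6.
List the singular points by increasing real part (a conjugate pair: the negative imaginary part first).

Radius of convergence at 0: 5/6.
At 5/6: a logarithmic branch point.
At 12/11: a logarithmic branch point.


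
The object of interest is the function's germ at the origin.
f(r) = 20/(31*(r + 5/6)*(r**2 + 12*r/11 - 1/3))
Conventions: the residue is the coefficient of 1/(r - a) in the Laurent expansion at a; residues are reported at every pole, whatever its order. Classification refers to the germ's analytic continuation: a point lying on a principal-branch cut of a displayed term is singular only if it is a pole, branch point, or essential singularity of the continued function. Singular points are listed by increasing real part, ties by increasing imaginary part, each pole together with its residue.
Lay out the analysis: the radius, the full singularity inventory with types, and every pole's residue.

Radius of convergence at 0: -6/11 + (1/33)*sqrt(687).
At -6/11 - (1/33)*sqrt(687): a pole of order 1; residue 3960/6727 + (12540/1540483)*sqrt(687).
At -5/6: a pole of order 1; residue -7920/6727.
At -6/11 + (1/33)*sqrt(687): a pole of order 1; residue 3960/6727 - (12540/1540483)*sqrt(687).

Denominator factor (r**2 + 12*r/11 - 1/3): discriminant 916/363, real irrational roots -6/11 + (1/33)*sqrt(687) and -6/11 - (1/33)*sqrt(687); poles of order 1, moduli -6/11 + (1/33)*sqrt(687) and 6/11 + (1/33)*sqrt(687).
Denominator factor (r + 5/6): pole of order 1 at -5/6, modulus 5/6.
The radius of convergence is the smallest modulus among the singular points: -6/11 + (1/33)*sqrt(687).
The factor r**2 + 12*r/11 - 1/3 splits as (r - a)(r - a') with a = -6/11 - (1/33)*sqrt(687), a' = -6/11 + (1/33)*sqrt(687). At the order-1 pole a set g(r) = (r - a)*f(r) = [20/(31*(r + 5/6))] / (r - a').
Simple pole: residue = g(a) at a = -6/11 - (1/33)*sqrt(687), which is 3960/6727 + (12540/1540483)*sqrt(687).
At the order-1 pole -5/6 set g(r) = (r - (-5/6))*f(r) = 20/(31*(r**2 + 12*r/11 - 1/3)).
Simple pole: residue = g(a) at a = -5/6, which is -7920/6727.
The factor r**2 + 12*r/11 - 1/3 splits as (r - a)(r - a') with a = -6/11 + (1/33)*sqrt(687), a' = -6/11 - (1/33)*sqrt(687). At the order-1 pole a set g(r) = (r - a)*f(r) = [20/(31*(r + 5/6))] / (r - a').
Simple pole: residue = g(a) at a = -6/11 + (1/33)*sqrt(687), which is 3960/6727 - (12540/1540483)*sqrt(687).
List the singular points by increasing real part (a conjugate pair: the negative imaginary part first).


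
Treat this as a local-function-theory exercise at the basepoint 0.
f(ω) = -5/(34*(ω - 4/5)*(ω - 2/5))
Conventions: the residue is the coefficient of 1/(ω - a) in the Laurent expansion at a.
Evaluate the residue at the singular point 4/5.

At the order-1 pole 4/5 set g(ω) = (ω - (4/5))*f(ω) = -5/(34*(ω - 2/5)).
Simple pole: residue = g(a) at a = 4/5, which is -25/68.

The residue is -25/68.


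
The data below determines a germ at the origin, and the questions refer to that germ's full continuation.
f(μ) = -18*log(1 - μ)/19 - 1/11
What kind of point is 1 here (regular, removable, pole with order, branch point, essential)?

The term (-18/19)*log(1 - μ/(1)) has argument 1 - 1/(1) = 0 at 1: a logarithmic (infinitely-sheeted) branch point; the remaining terms are analytic or single-valued there.

The point is a logarithmic branch point.


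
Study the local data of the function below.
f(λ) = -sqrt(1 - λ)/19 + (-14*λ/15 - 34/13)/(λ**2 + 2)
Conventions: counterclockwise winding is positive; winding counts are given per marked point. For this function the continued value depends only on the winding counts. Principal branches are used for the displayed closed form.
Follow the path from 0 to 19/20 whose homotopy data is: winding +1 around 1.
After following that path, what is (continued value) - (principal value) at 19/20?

The rational part is single-valued and drops out of the difference; each branch term changes only by its own monodromy.
(-1/19)*sqrt(1 - λ/(1)): winding +1 is odd, the square root flips sign, contributing -2*(-1/19)*sqrt(1 - (19/20)/(1)) = -2*(-1/19)*sqrt(1/20) = (1/95)*sqrt(5).
Summing the contributions at λ = 19/20 gives (1/95)*sqrt(5).

Continued minus principal equals (1/95)*sqrt(5).


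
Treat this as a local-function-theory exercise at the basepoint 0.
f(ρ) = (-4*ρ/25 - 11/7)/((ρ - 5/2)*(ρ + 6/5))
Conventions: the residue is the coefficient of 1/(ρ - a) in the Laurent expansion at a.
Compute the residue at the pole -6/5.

The residue is 2414/6475.

At the order-1 pole -6/5 set g(ρ) = (ρ - (-6/5))*f(ρ) = (-4*ρ/25 - 11/7)/(ρ - 5/2).
Simple pole: residue = g(a) at a = -6/5, which is 2414/6475.


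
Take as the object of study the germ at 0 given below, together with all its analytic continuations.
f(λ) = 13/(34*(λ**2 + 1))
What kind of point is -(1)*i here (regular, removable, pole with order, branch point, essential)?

The point is a pole of order 1.

The denominator factor λ**2 + 1 vanishes at -(1)*i and appears to the power 1; the numerator there equals 13/34, nonzero, and no other factor vanishes.
Hence a pole whose order is the multiplicity, 1.


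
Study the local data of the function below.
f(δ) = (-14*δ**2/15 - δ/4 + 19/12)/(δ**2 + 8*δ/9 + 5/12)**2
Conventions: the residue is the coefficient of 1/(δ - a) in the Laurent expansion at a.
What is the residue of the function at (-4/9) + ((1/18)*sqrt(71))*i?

The factor δ**2 + 8*δ/9 + 5/12 splits as (δ - a)(δ - a') with a = (-4/9) + ((1/18)*sqrt(71))*i, a' = (-4/9) - ((1/18)*sqrt(71))*i. At the order-2 pole a set g(δ) = (δ - a)^2*f(δ) = [-14*δ**2/15 - δ/4 + 19/12] / (δ - a')^2.
Order-2 pole: residue = g'(a); g'((-4/9) + ((1/18)*sqrt(71))*i) = -((3807/10082)*sqrt(71))*i, so the residue is -((3807/10082)*sqrt(71))*i.

The residue is -((3807/10082)*sqrt(71))*i.


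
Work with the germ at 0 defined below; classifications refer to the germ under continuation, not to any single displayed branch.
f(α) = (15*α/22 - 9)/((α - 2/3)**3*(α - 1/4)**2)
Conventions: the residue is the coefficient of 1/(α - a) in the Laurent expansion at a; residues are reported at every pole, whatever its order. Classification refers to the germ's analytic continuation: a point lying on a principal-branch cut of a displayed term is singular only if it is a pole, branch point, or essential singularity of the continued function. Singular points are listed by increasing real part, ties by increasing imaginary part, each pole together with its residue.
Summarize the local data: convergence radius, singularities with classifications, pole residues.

Radius of convergence at 0: 1/4.
At 1/4: a pole of order 2; residue 5977152/6875.
At 2/3: a pole of order 3; residue -5977152/6875.

Denominator factor (α - 2/3)^3: pole of order 3 at 2/3, modulus 2/3.
Denominator factor (α - 1/4)^2: pole of order 2 at 1/4, modulus 1/4.
The radius of convergence is the smallest modulus among the singular points: 1/4.
At the order-2 pole 1/4 set g(α) = (α - (1/4))^2*f(α) = (15*α/22 - 9)/(α - 2/3)**3.
Order-2 pole: residue = g'(a); g'(1/4) = 5977152/6875, so the residue is 5977152/6875.
At the order-3 pole 2/3 set g(α) = (α - (2/3))^3*f(α) = (15*α/22 - 9)/(α - 1/4)**2.
Order-3 pole: residue = g''(a)/2; g''(2/3) = -11954304/6875, so the residue is -5977152/6875.
List the singular points by increasing real part (a conjugate pair: the negative imaginary part first).


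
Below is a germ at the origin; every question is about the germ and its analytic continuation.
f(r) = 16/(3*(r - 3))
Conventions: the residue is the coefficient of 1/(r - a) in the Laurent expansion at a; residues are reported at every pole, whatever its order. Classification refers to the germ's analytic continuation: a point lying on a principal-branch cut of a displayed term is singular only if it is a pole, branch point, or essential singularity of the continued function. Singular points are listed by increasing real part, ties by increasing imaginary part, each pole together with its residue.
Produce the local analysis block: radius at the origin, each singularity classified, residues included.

Denominator factor (r - 3): pole of order 1 at 3, modulus 3.
The radius of convergence is the smallest modulus among the singular points: 3.
At the order-1 pole 3 set g(r) = (r - (3))*f(r) = 16/3.
Simple pole: residue = g(a) at a = 3, which is 16/3.

Radius of convergence at 0: 3.
At 3: a pole of order 1; residue 16/3.


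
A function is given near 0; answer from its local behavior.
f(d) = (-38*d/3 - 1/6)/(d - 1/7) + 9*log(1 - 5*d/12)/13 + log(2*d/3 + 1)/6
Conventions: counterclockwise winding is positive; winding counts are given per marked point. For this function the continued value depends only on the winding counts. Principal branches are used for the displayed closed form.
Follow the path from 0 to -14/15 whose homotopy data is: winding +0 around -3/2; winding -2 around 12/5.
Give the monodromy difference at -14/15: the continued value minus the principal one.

The rational part is single-valued and drops out of the difference; each branch term changes only by its own monodromy.
(9/13)*log(1 - d/(12/5)): each positive loop around 12/5 adds 2*pi*i to the log, so winding -2 contributes (9/13)*(-2)*2*pi*i = -(36/13)*pi*i.
(1/6)*log(1 - d/(-3/2)): winding 0 around -3/2, so this term returns to its principal value, contribution 0.
Summing the contributions at d = -14/15 gives -(36/13)*pi*i.

Continued minus principal equals -(36/13)*pi*i.


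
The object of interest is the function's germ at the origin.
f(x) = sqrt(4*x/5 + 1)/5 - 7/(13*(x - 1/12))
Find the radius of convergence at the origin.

The radius of convergence is 1/12.

Denominator factor (x - 1/12): pole of order 1 at 1/12, modulus 1/12.
Branch term (1/5)*sqrt(1 - x/(-5/4)): its argument vanishes at x = -5/4, a square-root branch point, modulus 5/4.
The radius of convergence is the smallest modulus among the singular points: 1/12.


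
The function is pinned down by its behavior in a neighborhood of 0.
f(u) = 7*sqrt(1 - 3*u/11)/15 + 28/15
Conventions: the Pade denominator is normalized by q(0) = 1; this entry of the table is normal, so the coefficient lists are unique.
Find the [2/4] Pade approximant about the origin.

Taylor coefficients needed (expand at 0): a_0 = 7/3, a_1 = -7/110, a_2 = -21/4840, a_3 = -63/106480, a_4 = -189/1874048, a_5 = -3969/206145280, a_6 = -35721/9070392320.
Write the denominator as Q(u) = 1 + q1*u + q2*u^2 + q3*u^3 + q4*u^4. Requiring Q*f - P = O(u^7) with deg P <= 2 kills the coefficients of u^3..u^6 in Q*f:
  u^3: a_3 + q1*a_2 + q2*a_1 + q3*a_0 = 0, i.e. -63/106480 + (-21/4840)*q1 + (-7/110)*q2 + (7/3)*q3 = 0.
  u^4: a_4 + q1*a_3 + q2*a_2 + q3*a_1 + q4*a_0 = 0, i.e. -189/1874048 + (-63/106480)*q1 + (-21/4840)*q2 + (-7/110)*q3 + (7/3)*q4 = 0.
  u^5: a_5 + q1*a_4 + q2*a_3 + q3*a_2 + q4*a_1 = 0, i.e. -3969/206145280 + (-189/1874048)*q1 + (-63/106480)*q2 + (-21/4840)*q3 + (-7/110)*q4 = 0.
  u^6: a_6 + q1*a_5 + q2*a_4 + q3*a_3 + q4*a_2 = 0, i.e. -35721/9070392320 + (-3969/206145280)*q1 + (-189/1874048)*q2 + (-63/106480)*q3 + (-21/4840)*q4 = 0.
Solving this linear system: q1 = -507/1705, q2 = 1251/75020, q3 = 513/3300880, q4 = 81/26407040.
The numerator is Q*f truncated at degree 2: P0 = a_0 = 7/3; P1 = a_1 + q1*a_0 = -2583/3410; P2 = a_2 + q1*a_1 + q2*a_0 = 40131/750200.

The Pade approximant has numerator coefficients [7/3, -2583/3410, 40131/750200]; denominator coefficients [1, -507/1705, 1251/75020, 513/3300880, 81/26407040].


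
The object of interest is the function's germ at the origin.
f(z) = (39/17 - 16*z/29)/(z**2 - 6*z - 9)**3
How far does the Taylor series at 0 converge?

Denominator factor (z**2 - 6*z - 9)^3: discriminant 72, real irrational roots 3 + (3)*sqrt(2) and 3 - (3)*sqrt(2); poles of order 3, moduli 3 + (3)*sqrt(2) and -3 + (3)*sqrt(2).
The radius of convergence is the smallest modulus among the singular points: -3 + (3)*sqrt(2).

The radius of convergence is -3 + (3)*sqrt(2).


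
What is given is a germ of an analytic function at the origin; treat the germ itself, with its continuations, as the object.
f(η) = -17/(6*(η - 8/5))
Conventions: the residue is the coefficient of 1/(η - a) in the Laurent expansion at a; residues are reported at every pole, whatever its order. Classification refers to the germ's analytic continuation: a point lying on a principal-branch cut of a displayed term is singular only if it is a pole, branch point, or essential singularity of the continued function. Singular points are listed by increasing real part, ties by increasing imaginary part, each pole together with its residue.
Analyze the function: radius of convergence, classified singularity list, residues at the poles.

Denominator factor (η - 8/5): pole of order 1 at 8/5, modulus 8/5.
The radius of convergence is the smallest modulus among the singular points: 8/5.
At the order-1 pole 8/5 set g(η) = (η - (8/5))*f(η) = -17/6.
Simple pole: residue = g(a) at a = 8/5, which is -17/6.

Radius of convergence at 0: 8/5.
At 8/5: a pole of order 1; residue -17/6.


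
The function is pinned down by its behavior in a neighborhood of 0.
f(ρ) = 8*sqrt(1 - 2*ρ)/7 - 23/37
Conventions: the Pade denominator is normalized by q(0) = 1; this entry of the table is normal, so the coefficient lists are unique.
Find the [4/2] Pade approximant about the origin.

The Pade approximant has numerator coefficients [135/259, -611/259, 4201/1554, -4/7, -1/21]; denominator coefficients [1, -7/3, 7/6].

Taylor coefficients needed (expand at 0): a_0 = 135/259, a_1 = -8/7, a_2 = -4/7, a_3 = -4/7, a_4 = -5/7, a_5 = -1, a_6 = -3/2.
Write the denominator as Q(ρ) = 1 + q1*ρ + q2*ρ^2. Requiring Q*f - P = O(ρ^7) with deg P <= 4 kills the coefficients of ρ^5..ρ^6 in Q*f:
  ρ^5: a_5 + q1*a_4 + q2*a_3 = 0, i.e. -1 + (-5/7)*q1 + (-4/7)*q2 = 0.
  ρ^6: a_6 + q1*a_5 + q2*a_4 = 0, i.e. -3/2 + (-1)*q1 + (-5/7)*q2 = 0.
Solving this linear system: q1 = -7/3, q2 = 7/6.
The numerator is Q*f truncated at degree 4: P0 = a_0 = 135/259; P1 = a_1 + q1*a_0 = -611/259; P2 = a_2 + q1*a_1 + q2*a_0 = 4201/1554; P3 = a_3 + q1*a_2 + q2*a_1 = -4/7; P4 = a_4 + q1*a_3 + q2*a_2 = -1/21.


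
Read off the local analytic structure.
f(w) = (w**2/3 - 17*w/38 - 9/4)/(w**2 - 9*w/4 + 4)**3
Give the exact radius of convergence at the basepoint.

The radius of convergence is 2.

Denominator factor (w**2 - 9*w/4 + 4)^3: discriminant -175/16, complex-conjugate roots (9/8) + ((5/8)*sqrt(7))*i and (9/8) - ((5/8)*sqrt(7))*i; poles of order 3, moduli 2 and 2.
The radius of convergence is the smallest modulus among the singular points: 2.


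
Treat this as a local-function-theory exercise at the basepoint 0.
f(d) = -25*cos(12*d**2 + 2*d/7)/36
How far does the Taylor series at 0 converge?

The factor cos(12*d**2 + 2*d/7) is entire and contributes no finite singular point.
The polynomial part has no poles.
No finite singular points: the Taylor series at 0 converges everywhere.

The radius of convergence is infinite.


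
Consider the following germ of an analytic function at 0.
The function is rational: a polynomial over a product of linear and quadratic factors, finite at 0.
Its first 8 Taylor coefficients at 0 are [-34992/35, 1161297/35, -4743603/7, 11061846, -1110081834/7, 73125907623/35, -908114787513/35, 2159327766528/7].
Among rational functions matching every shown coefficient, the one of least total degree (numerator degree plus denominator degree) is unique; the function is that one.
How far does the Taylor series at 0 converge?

The radius of convergence is 1/9.

No rational of total degree below 5 reproduces all 8 coefficients; solving the [1/4] Pade equations on them gives f(ξ) = (3*ξ/4 - 12/35)/((ξ + 1/9)**3*(ξ + 1/4)), whose expansion matches every shown term.
Denominator factor (ξ + 1/4): pole of order 1 at -1/4, modulus 1/4.
Denominator factor (ξ + 1/9)^3: pole of order 3 at -1/9, modulus 1/9.
The radius of convergence is the smallest modulus among the singular points: 1/9.


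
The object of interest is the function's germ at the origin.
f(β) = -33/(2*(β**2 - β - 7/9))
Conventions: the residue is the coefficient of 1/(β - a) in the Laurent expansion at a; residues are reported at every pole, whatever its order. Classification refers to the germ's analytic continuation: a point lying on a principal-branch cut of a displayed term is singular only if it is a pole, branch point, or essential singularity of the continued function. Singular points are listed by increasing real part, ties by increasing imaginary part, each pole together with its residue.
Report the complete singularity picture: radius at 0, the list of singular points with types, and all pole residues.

Radius of convergence at 0: -1/2 + (1/6)*sqrt(37).
At 1/2 - (1/6)*sqrt(37): a pole of order 1; residue (99/74)*sqrt(37).
At 1/2 + (1/6)*sqrt(37): a pole of order 1; residue -(99/74)*sqrt(37).

Denominator factor (β**2 - β - 7/9): discriminant 37/9, real irrational roots 1/2 + (1/6)*sqrt(37) and 1/2 - (1/6)*sqrt(37); poles of order 1, moduli 1/2 + (1/6)*sqrt(37) and -1/2 + (1/6)*sqrt(37).
The radius of convergence is the smallest modulus among the singular points: -1/2 + (1/6)*sqrt(37).
The factor β**2 - β - 7/9 splits as (β - a)(β - a') with a = 1/2 - (1/6)*sqrt(37), a' = 1/2 + (1/6)*sqrt(37). At the order-1 pole a set g(β) = (β - a)*f(β) = [-33/2] / (β - a').
Simple pole: residue = g(a) at a = 1/2 - (1/6)*sqrt(37), which is (99/74)*sqrt(37).
The factor β**2 - β - 7/9 splits as (β - a)(β - a') with a = 1/2 + (1/6)*sqrt(37), a' = 1/2 - (1/6)*sqrt(37). At the order-1 pole a set g(β) = (β - a)*f(β) = [-33/2] / (β - a').
Simple pole: residue = g(a) at a = 1/2 + (1/6)*sqrt(37), which is -(99/74)*sqrt(37).
List the singular points by increasing real part (a conjugate pair: the negative imaginary part first).
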